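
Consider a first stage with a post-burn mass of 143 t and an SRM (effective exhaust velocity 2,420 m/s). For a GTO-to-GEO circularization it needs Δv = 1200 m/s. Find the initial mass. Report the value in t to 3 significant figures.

m₀/m_f = exp(Δv / v_e) = exp(1200 / 2420.0) = exp(0.4959) = 1.6419.
m₀ = m_f × 1.6419 = 143 × 1.6419 = 234.792 t.

initial mass ≈ 235 t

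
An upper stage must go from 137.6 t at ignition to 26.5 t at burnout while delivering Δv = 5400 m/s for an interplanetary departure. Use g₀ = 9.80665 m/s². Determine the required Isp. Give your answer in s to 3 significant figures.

Isp ≈ 334 s

ln(m₀/m_f) = ln(137600/26500) = ln(5.192) = 1.6472.
Using Δv = v_e ln(m₀/m_f): v_e = Δv / ln(m₀/m_f) = 5400 / 1.6472 = 3278.3 m/s.
Isp = v_e / g₀ = 3278.3 / 9.80665 = 334.3 s.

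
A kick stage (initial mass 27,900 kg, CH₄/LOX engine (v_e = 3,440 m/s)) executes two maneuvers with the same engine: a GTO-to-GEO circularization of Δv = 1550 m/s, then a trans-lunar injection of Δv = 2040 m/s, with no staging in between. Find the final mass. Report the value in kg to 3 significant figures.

After the first burn: m = 27900 × exp(−1550/3440.0) = 27900 × 0.63726 = 17,779.6 kg.
After the second burn: m = 17,779.6 × exp(−2040/3440.0) = 17,779.6 × 0.55265 = 9,825.9 kg.

final mass ≈ 9830 kg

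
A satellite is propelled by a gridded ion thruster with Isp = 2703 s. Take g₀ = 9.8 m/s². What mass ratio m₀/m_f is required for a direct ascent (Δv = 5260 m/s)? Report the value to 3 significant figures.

mass ratio ≈ 1.22

v_e = Isp · g₀ = 2703 × 9.8 = 26489.4 m/s.
m₀/m_f = exp(Δv / v_e) = exp(5260 / 26489.4) = exp(0.1986) = 1.2197.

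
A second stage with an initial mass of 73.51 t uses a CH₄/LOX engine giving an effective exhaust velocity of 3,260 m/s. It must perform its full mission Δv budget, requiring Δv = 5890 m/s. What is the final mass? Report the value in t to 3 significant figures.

final mass ≈ 12.1 t

m₀/m_f = exp(Δv / v_e) = exp(5890 / 3260.0) = exp(1.8067) = 6.0906.
m_f = m₀ / 6.0906 = 73.51 / 6.0906 = 12.0694 t.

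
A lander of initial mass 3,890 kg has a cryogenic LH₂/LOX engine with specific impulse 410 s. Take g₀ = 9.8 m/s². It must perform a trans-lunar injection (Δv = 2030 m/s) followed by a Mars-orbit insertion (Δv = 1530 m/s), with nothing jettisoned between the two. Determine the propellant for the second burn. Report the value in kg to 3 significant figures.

propellant for the second burn ≈ 743 kg

v_e = Isp · g₀ = 410 × 9.8 = 4018.0 m/s.
After the first burn: m = 3890 × exp(−2030/4018.0) = 3890 × 0.60337 = 2,347.11 kg.
After the second burn: m = 2,347.11 × exp(−1530/4018.0) = 2,347.11 × 0.68332 = 1,603.83 kg.
Second-burn propellant = 2,347.11 − 1,603.83 = 743.28 kg.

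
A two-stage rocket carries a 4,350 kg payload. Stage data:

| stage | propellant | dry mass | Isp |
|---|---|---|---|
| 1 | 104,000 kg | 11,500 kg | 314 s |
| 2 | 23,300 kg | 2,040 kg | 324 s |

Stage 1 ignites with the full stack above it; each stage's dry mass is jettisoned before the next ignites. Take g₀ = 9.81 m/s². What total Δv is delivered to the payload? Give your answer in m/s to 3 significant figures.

Ignition mass of stage 1 = 104,000+11,500 + 23,300+2,040 + 4,350 = 145,190 kg.
Stage 1: m₀ = 145,190 kg, m_f = 145,190 − 104,000 = 41,190 kg; Δv = 314×9.81×ln(3.525) = 3080.3×1.2598 ≈ 3881 m/s.
Stage 2: m₀ = 29,690 kg, m_f = 29,690 − 23,300 = 6,390 kg; Δv = 324×9.81×ln(4.646) = 3178.4×1.5361 ≈ 4882 m/s.
Total Δv = 3881 + 4882 = 8763 m/s.

Δv ≈ 8760 m/s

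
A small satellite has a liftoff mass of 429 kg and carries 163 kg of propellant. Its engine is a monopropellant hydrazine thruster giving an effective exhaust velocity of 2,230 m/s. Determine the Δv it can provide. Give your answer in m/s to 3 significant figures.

m_f = m₀ − m_prop = 429 − 163 = 266 kg.
Δv = v_e · ln(m₀/m_f) = 2230.0 × ln(1.613) = 2230.0 × 0.4780 ≈ 1065.9 m/s.

Δv ≈ 1070 m/s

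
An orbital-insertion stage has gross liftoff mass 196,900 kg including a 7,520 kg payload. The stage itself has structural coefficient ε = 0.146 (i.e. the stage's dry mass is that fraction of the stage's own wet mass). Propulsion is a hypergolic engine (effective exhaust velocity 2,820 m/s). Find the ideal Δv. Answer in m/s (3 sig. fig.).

Δv ≈ 4860 m/s

Stage wet mass = m₀ − payload = 196,900 − 7,520 = 189,380 kg.
Stage dry mass = ε × stage wet mass = 0.146 × 189,380 = 27,649.5 kg.
Burnout mass m_f = stage dry + payload = 27,649.5 + 7,520 = 35,169.5 kg.
Rocket equation: Δv = v_e · ln(196,900/35,169.5) = 2820.0 × ln(5.599) = 2820.0 × 1.7225 ≈ 4857 m/s.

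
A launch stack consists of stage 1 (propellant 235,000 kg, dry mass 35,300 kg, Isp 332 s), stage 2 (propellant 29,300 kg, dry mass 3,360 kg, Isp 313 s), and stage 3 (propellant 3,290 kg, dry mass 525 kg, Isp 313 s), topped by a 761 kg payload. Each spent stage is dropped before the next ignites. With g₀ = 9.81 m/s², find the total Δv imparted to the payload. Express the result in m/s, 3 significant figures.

Δv ≈ 13300 m/s

Ignition mass of stage 1 = 235,000+35,300 + 29,300+3,360 + 3,290+525 + 761 = 307,536 kg.
Stage 1: m₀ = 307,536 kg, m_f = 307,536 − 235,000 = 72,536 kg; Δv = 332×9.81×ln(4.24) = 3256.9×1.4445 ≈ 4705 m/s.
Stage 2: m₀ = 37,236 kg, m_f = 37,236 − 29,300 = 7,936 kg; Δv = 313×9.81×ln(4.692) = 3070.5×1.5459 ≈ 4747 m/s.
Stage 3: m₀ = 4,576 kg, m_f = 4,576 − 3,290 = 1,286 kg; Δv = 313×9.81×ln(3.558) = 3070.5×1.2693 ≈ 3897 m/s.
Total Δv = 4705 + 4747 + 3897 = 13349 m/s.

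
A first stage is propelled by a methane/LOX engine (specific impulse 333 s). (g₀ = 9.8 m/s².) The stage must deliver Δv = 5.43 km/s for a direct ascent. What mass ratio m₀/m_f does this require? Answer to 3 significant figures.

mass ratio ≈ 5.28

v_e = Isp · g₀ = 333 × 9.8 = 3263.4 m/s.
m₀/m_f = exp(Δv / v_e) = exp(5430 / 3263.4) = exp(1.6639) = 5.2799.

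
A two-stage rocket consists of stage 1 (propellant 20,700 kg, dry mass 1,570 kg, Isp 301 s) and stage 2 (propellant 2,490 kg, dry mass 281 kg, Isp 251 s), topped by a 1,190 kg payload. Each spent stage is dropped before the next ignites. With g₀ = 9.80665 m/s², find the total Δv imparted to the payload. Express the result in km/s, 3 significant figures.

Ignition mass of stage 1 = 20,700+1,570 + 2,490+281 + 1,190 = 26,231 kg.
Stage 1: m₀ = 26,231 kg, m_f = 26,231 − 20,700 = 5,531 kg; Δv = 301×9.80665×ln(4.743) = 2951.8×1.5566 ≈ 4595 m/s.
Stage 2: m₀ = 3,961 kg, m_f = 3,961 − 2,490 = 1,471 kg; Δv = 251×9.80665×ln(2.693) = 2461.5×0.9906 ≈ 2438 m/s.
Total Δv = 4595 + 2438 = 7033 m/s.

Δv ≈ 7.03 km/s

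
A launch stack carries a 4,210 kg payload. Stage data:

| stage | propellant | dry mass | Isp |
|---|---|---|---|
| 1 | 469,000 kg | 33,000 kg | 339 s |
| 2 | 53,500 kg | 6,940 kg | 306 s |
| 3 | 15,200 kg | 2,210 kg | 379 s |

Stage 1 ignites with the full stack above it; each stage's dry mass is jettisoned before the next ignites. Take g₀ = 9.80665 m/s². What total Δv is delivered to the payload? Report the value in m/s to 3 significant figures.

Ignition mass of stage 1 = 469,000+33,000 + 53,500+6,940 + 15,200+2,210 + 4,210 = 584,060 kg.
Stage 1: m₀ = 584,060 kg, m_f = 584,060 − 469,000 = 115,060 kg; Δv = 339×9.80665×ln(5.076) = 3324.5×1.6245 ≈ 5401 m/s.
Stage 2: m₀ = 82,060 kg, m_f = 82,060 − 53,500 = 28,560 kg; Δv = 306×9.80665×ln(2.873) = 3000.8×1.0554 ≈ 3167 m/s.
Stage 3: m₀ = 21,620 kg, m_f = 21,620 − 15,200 = 6,420 kg; Δv = 379×9.80665×ln(3.368) = 3716.7×1.2142 ≈ 4513 m/s.
Total Δv = 5401 + 3167 + 4513 = 13081 m/s.

Δv ≈ 13100 m/s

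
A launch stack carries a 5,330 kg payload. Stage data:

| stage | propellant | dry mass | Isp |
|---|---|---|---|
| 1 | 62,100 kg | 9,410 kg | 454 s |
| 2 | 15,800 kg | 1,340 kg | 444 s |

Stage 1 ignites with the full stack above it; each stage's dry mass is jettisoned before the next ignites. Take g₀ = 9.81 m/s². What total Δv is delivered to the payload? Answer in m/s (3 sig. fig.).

Δv ≈ 10100 m/s

Ignition mass of stage 1 = 62,100+9,410 + 15,800+1,340 + 5,330 = 93,980 kg.
Stage 1: m₀ = 93,980 kg, m_f = 93,980 − 62,100 = 31,880 kg; Δv = 454×9.81×ln(2.948) = 4453.7×1.0811 ≈ 4815 m/s.
Stage 2: m₀ = 22,470 kg, m_f = 22,470 − 15,800 = 6,670 kg; Δv = 444×9.81×ln(3.369) = 4355.6×1.2146 ≈ 5290 m/s.
Total Δv = 4815 + 5290 = 10105 m/s.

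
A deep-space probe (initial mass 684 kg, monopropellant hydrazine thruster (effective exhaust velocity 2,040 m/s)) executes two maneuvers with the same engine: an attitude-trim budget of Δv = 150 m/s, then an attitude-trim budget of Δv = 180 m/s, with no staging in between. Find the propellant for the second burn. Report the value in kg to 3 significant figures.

propellant for the second burn ≈ 53.7 kg

After the first burn: m = 684 × exp(−150/2040.0) = 684 × 0.92911 = 635.511 kg.
After the second burn: m = 635.511 × exp(−180/2040.0) = 635.511 × 0.91555 = 581.842 kg.
Second-burn propellant = 635.511 − 581.842 = 53.669 kg.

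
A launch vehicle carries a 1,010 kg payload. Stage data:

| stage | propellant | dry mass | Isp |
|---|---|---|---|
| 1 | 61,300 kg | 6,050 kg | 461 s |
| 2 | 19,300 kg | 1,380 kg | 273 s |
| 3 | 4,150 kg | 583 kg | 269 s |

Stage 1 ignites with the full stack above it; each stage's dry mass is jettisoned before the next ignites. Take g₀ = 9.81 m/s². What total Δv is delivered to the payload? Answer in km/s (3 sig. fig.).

Ignition mass of stage 1 = 61,300+6,050 + 19,300+1,380 + 4,150+583 + 1,010 = 93,773 kg.
Stage 1: m₀ = 93,773 kg, m_f = 93,773 − 61,300 = 32,473 kg; Δv = 461×9.81×ln(2.888) = 4522.4×1.0605 ≈ 4796 m/s.
Stage 2: m₀ = 26,423 kg, m_f = 26,423 − 19,300 = 7,123 kg; Δv = 273×9.81×ln(3.71) = 2678.1×1.3109 ≈ 3511 m/s.
Stage 3: m₀ = 5,743 kg, m_f = 5,743 − 4,150 = 1,593 kg; Δv = 269×9.81×ln(3.605) = 2638.9×1.2824 ≈ 3384 m/s.
Total Δv = 4796 + 3511 + 3384 = 11691 m/s.

Δv ≈ 11.7 km/s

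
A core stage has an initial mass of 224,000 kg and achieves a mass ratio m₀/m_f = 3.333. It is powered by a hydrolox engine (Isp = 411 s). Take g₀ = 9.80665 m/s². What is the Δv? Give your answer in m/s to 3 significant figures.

Δv ≈ 4850 m/s

v_e = Isp · g₀ = 411 × 9.80665 = 4030.5 m/s.
Δv = v_e · ln(3.333) = 4030.5 × 1.2039 ≈ 4852.2 m/s.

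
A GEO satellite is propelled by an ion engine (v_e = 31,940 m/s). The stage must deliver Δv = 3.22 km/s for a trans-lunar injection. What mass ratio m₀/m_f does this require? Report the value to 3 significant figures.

mass ratio ≈ 1.11

By the Tsiolkovsky rocket equation, m₀/m_f = exp(Δv / v_e) = exp(3220 / 31940.0) = exp(0.1008) = 1.1061.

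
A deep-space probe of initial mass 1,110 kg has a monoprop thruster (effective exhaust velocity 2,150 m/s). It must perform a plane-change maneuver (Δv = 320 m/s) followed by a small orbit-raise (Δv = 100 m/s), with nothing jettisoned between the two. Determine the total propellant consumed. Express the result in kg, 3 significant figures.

total propellant consumed ≈ 197 kg

After the first burn: m = 1110 × exp(−320/2150.0) = 1110 × 0.86171 = 956.498 kg.
After the second burn: m = 956.498 × exp(−100/2150.0) = 956.498 × 0.95455 = 913.025 kg.
Total propellant = m₀ − m_final = 1110 − 913.025 = 196.975 kg.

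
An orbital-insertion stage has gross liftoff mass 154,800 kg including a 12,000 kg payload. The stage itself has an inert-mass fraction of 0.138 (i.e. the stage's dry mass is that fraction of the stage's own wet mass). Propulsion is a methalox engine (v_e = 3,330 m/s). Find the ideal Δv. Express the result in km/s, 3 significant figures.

Stage wet mass = m₀ − payload = 154,800 − 12,000 = 142,800 kg.
Stage dry mass = ε × stage wet mass = 0.138 × 142,800 = 19,706.4 kg.
Burnout mass m_f = stage dry + payload = 19,706.4 + 12,000 = 31,706.4 kg.
Δv = v_e · ln(154,800/31,706.4) = 3330.0 × ln(4.882) = 3330.0 × 1.5856 ≈ 5280 m/s.

Δv ≈ 5.28 km/s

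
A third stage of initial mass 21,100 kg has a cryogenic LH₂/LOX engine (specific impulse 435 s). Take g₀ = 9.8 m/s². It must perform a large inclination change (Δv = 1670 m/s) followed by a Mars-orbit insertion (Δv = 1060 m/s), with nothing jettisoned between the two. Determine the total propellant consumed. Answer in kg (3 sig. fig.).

v_e = Isp · g₀ = 435 × 9.8 = 4263.0 m/s.
After the first burn: m = 21100 × exp(−1670/4263.0) = 21100 × 0.67588 = 14,261.1 kg.
After the second burn: m = 14,261.1 × exp(−1060/4263.0) = 14,261.1 × 0.77985 = 11,121.5 kg.
Total propellant = m₀ − m_final = 21100 − 11,121.5 = 9,978.5 kg.

total propellant consumed ≈ 9980 kg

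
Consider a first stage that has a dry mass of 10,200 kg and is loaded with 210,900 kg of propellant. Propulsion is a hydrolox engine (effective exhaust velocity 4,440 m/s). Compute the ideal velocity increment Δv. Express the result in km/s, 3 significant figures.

Δv ≈ 13.7 km/s

m₀ = m_dry + m_prop = 10,200 + 210,900 = 221,100 kg.
Δv = v_e · ln(m₀/m_f) = 4440.0 × ln(21.68) = 4440.0 × 3.0762 ≈ 13658.4 m/s.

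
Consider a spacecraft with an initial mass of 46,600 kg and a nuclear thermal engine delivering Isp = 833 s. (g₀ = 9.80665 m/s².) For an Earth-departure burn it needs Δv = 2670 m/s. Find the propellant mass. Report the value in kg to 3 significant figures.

propellant mass ≈ 13000 kg

v_e = Isp · g₀ = 833 × 9.80665 = 8168.9 m/s.
m₀/m_f = exp(Δv / v_e) = exp(2670 / 8168.9) = exp(0.3268) = 1.3866.
m_f = 46,600 / 1.3866 = 33,607.4 kg, so propellant = m₀ − m_f = 46,600 − 33,607.4 = 12,992.6 kg.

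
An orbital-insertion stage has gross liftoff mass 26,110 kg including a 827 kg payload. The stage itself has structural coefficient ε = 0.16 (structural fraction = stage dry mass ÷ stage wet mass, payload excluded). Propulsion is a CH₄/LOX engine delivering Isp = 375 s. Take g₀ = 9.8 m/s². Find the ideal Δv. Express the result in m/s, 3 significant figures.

Stage wet mass = m₀ − payload = 26,110 − 827 = 25,283 kg.
Stage dry mass = ε × stage wet mass = 0.16 × 25,283 = 4,045.28 kg.
Burnout mass m_f = stage dry + payload = 4,045.28 + 827 = 4,872.28 kg.
v_e = Isp · g₀ = 375 × 9.8 = 3675.0 m/s.
Rocket equation: Δv = v_e · ln(26,110/4,872.28) = 3675.0 × ln(5.359) = 3675.0 × 1.6788 ≈ 6169 m/s.

Δv ≈ 6170 m/s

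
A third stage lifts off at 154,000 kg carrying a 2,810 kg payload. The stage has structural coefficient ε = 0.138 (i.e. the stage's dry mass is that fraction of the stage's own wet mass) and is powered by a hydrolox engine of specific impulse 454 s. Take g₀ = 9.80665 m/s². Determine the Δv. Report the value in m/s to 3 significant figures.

Stage wet mass = m₀ − payload = 154,000 − 2,810 = 151,190 kg.
Stage dry mass = ε × stage wet mass = 0.138 × 151,190 = 20,864.2 kg.
Burnout mass m_f = stage dry + payload = 20,864.2 + 2,810 = 23,674.2 kg.
v_e = Isp · g₀ = 454 × 9.80665 = 4452.2 m/s.
Using Δv = v_e ln(m₀/m_f): Δv = v_e · ln(154,000/23,674.2) = 4452.2 × ln(6.505) = 4452.2 × 1.8726 ≈ 8337 m/s.

Δv ≈ 8340 m/s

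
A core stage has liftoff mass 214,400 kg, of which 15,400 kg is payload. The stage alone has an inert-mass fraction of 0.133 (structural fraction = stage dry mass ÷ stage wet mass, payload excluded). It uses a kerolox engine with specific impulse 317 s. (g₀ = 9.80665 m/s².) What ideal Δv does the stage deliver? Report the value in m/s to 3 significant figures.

Stage wet mass = m₀ − payload = 214,400 − 15,400 = 199,000 kg.
Stage dry mass = ε × stage wet mass = 0.133 × 199,000 = 26,467 kg.
Burnout mass m_f = stage dry + payload = 26,467 + 15,400 = 41,867 kg.
v_e = Isp · g₀ = 317 × 9.80665 = 3108.7 m/s.
From the ideal rocket equation, Δv = v_e · ln(214,400/41,867) = 3108.7 × ln(5.121) = 3108.7 × 1.6333 ≈ 5078 m/s.

Δv ≈ 5080 m/s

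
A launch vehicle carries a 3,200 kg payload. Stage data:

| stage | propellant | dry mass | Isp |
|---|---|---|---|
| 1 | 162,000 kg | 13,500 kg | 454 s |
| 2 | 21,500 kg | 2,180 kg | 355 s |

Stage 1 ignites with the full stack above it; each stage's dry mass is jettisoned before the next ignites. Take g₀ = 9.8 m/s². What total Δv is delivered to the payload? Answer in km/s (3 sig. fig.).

Δv ≈ 12.8 km/s

Ignition mass of stage 1 = 162,000+13,500 + 21,500+2,180 + 3,200 = 202,380 kg.
Stage 1: m₀ = 202,380 kg, m_f = 202,380 − 162,000 = 40,380 kg; Δv = 454×9.8×ln(5.012) = 4449.2×1.6118 ≈ 7171 m/s.
Stage 2: m₀ = 26,880 kg, m_f = 26,880 − 21,500 = 5,380 kg; Δv = 355×9.8×ln(4.996) = 3479.0×1.6087 ≈ 5597 m/s.
Total Δv = 7171 + 5597 = 12768 m/s.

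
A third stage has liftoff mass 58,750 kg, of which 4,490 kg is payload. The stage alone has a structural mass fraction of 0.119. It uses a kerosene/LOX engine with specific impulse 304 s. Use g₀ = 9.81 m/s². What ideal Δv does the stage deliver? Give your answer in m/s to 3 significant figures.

Stage wet mass = m₀ − payload = 58,750 − 4,490 = 54,260 kg.
Stage dry mass = ε × stage wet mass = 0.119 × 54,260 = 6,456.94 kg.
Burnout mass m_f = stage dry + payload = 6,456.94 + 4,490 = 10,946.94 kg.
v_e = Isp · g₀ = 304 × 9.81 = 2982.2 m/s.
By the Tsiolkovsky rocket equation, Δv = v_e · ln(58,750/10,946.94) = 2982.2 × ln(5.367) = 2982.2 × 1.6802 ≈ 5011 m/s.

Δv ≈ 5010 m/s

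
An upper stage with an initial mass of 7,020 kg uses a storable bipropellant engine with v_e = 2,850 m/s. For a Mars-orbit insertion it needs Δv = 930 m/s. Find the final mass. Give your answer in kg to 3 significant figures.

final mass ≈ 5070 kg

m₀/m_f = exp(Δv / v_e) = exp(930 / 2850.0) = exp(0.3263) = 1.3859.
m_f = m₀ / 1.3859 = 7,020 / 1.3859 = 5,065.3 kg.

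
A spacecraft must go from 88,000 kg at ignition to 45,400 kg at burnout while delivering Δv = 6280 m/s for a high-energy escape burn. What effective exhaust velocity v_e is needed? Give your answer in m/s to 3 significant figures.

v_e ≈ 9490 m/s

ln(m₀/m_f) = ln(88000/45400) = ln(1.938) = 0.6618.
Rocket equation: v_e = Δv / ln(m₀/m_f) = 6280 / 0.6618 = 9488.9 m/s.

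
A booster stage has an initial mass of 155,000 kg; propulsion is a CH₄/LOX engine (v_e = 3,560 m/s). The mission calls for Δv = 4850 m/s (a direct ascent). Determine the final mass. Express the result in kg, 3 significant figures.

m₀/m_f = exp(Δv / v_e) = exp(4850 / 3560.0) = exp(1.3624) = 3.9054.
m_f = m₀ / 3.9054 = 155,000 / 3.9054 = 39,688.6 kg.

final mass ≈ 39700 kg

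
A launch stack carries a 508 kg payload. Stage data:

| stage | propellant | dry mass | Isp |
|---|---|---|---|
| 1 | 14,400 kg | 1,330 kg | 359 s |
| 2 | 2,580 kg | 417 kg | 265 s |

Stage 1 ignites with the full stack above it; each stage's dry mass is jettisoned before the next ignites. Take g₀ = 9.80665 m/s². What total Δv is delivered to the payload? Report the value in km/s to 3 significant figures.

Ignition mass of stage 1 = 14,400+1,330 + 2,580+417 + 508 = 19,235 kg.
Stage 1: m₀ = 19,235 kg, m_f = 19,235 − 14,400 = 4,835 kg; Δv = 359×9.80665×ln(3.978) = 3520.6×1.3809 ≈ 4861 m/s.
Stage 2: m₀ = 3,505 kg, m_f = 3,505 − 2,580 = 925 kg; Δv = 265×9.80665×ln(3.789) = 2598.8×1.3322 ≈ 3462 m/s.
Total Δv = 4861 + 3462 = 8323 m/s.

Δv ≈ 8.32 km/s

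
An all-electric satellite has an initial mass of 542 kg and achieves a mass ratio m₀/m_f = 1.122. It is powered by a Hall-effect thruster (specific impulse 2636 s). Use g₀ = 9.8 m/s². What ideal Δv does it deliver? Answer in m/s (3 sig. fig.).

v_e = Isp · g₀ = 2636 × 9.8 = 25832.8 m/s.
Δv = v_e · ln(1.122) = 25832.8 × 0.1151 ≈ 2973.7 m/s.

Δv ≈ 2970 m/s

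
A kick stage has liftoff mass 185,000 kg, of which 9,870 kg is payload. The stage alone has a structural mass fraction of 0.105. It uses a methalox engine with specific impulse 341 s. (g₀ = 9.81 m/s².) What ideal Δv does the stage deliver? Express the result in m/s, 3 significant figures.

Δv ≈ 6290 m/s

Stage wet mass = m₀ − payload = 185,000 − 9,870 = 175,130 kg.
Stage dry mass = ε × stage wet mass = 0.105 × 175,130 = 18,388.7 kg.
Burnout mass m_f = stage dry + payload = 18,388.7 + 9,870 = 28,258.7 kg.
v_e = Isp · g₀ = 341 × 9.81 = 3345.2 m/s.
Δv = v_e · ln(185,000/28,258.7) = 3345.2 × ln(6.547) = 3345.2 × 1.8790 ≈ 6285 m/s.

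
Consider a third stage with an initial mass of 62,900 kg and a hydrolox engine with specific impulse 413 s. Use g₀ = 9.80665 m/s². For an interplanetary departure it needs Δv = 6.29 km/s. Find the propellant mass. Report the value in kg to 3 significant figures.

v_e = Isp · g₀ = 413 × 9.80665 = 4050.1 m/s.
From the ideal rocket equation, m₀/m_f = exp(Δv / v_e) = exp(6290 / 4050.1) = exp(1.5530) = 4.7258.
m_f = 62,900 / 4.7258 = 13,309.9 kg, so propellant = m₀ − m_f = 62,900 − 13,309.9 = 49,590.1 kg.

propellant mass ≈ 49600 kg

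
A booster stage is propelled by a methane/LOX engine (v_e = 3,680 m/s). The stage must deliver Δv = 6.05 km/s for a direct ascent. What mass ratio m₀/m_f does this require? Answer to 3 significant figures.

mass ratio ≈ 5.18

From the ideal rocket equation, m₀/m_f = exp(Δv / v_e) = exp(6050 / 3680.0) = exp(1.6440) = 5.1759.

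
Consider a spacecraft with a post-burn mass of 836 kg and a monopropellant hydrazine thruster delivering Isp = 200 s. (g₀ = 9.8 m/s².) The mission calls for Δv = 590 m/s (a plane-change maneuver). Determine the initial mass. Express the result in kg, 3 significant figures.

initial mass ≈ 1130 kg

v_e = Isp · g₀ = 200 × 9.8 = 1960.0 m/s.
By the Tsiolkovsky rocket equation, m₀/m_f = exp(Δv / v_e) = exp(590 / 1960.0) = exp(0.3010) = 1.3512.
m₀ = m_f × 1.3512 = 836 × 1.3512 = 1,129.6 kg.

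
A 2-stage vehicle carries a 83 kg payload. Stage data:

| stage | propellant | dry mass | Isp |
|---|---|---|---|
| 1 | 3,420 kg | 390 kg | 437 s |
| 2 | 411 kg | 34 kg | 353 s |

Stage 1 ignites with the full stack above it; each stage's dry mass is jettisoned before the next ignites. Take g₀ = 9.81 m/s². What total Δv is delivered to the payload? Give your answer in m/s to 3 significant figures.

Ignition mass of stage 1 = 3,420+390 + 411+34 + 83 = 4,338 kg.
Stage 1: m₀ = 4,338 kg, m_f = 4,338 − 3,420 = 918 kg; Δv = 437×9.81×ln(4.725) = 4287.0×1.5530 ≈ 6658 m/s.
Stage 2: m₀ = 528 kg, m_f = 528 − 411 = 117 kg; Δv = 353×9.81×ln(4.513) = 3462.9×1.5069 ≈ 5218 m/s.
Total Δv = 6658 + 5218 = 11876 m/s.

Δv ≈ 11900 m/s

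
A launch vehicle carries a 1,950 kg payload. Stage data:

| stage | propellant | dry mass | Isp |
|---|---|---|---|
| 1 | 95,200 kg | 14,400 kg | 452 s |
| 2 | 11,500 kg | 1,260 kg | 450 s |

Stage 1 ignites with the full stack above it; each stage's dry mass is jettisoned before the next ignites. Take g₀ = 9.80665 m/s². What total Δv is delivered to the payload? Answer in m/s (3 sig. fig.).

Ignition mass of stage 1 = 95,200+14,400 + 11,500+1,260 + 1,950 = 124,310 kg.
Stage 1: m₀ = 124,310 kg, m_f = 124,310 − 95,200 = 29,110 kg; Δv = 452×9.80665×ln(4.27) = 4432.6×1.4517 ≈ 6435 m/s.
Stage 2: m₀ = 14,710 kg, m_f = 14,710 − 11,500 = 3,210 kg; Δv = 450×9.80665×ln(4.583) = 4413.0×1.5223 ≈ 6718 m/s.
Total Δv = 6435 + 6718 = 13153 m/s.

Δv ≈ 13200 m/s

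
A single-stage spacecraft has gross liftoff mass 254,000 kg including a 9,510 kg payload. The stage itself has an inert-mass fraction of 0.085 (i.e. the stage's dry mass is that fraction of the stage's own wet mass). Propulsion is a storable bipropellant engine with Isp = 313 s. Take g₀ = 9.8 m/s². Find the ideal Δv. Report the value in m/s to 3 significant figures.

Stage wet mass = m₀ − payload = 254,000 − 9,510 = 244,490 kg.
Stage dry mass = ε × stage wet mass = 0.085 × 244,490 = 20,781.7 kg.
Burnout mass m_f = stage dry + payload = 20,781.7 + 9,510 = 30,291.7 kg.
v_e = Isp · g₀ = 313 × 9.8 = 3067.4 m/s.
Δv = v_e · ln(254,000/30,291.7) = 3067.4 × ln(8.385) = 3067.4 × 2.1265 ≈ 6523 m/s.

Δv ≈ 6520 m/s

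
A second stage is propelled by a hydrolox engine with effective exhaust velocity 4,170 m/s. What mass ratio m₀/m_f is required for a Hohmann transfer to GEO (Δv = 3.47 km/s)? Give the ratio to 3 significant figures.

m₀/m_f = exp(Δv / v_e) = exp(3470 / 4170.0) = exp(0.8321) = 2.2982.

mass ratio ≈ 2.30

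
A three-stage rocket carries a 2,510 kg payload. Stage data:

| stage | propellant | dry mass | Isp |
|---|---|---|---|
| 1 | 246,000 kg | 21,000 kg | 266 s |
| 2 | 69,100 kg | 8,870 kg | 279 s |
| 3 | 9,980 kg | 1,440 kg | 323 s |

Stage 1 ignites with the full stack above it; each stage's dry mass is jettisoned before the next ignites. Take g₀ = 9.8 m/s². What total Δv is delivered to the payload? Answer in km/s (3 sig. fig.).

Δv ≈ 10.8 km/s

Ignition mass of stage 1 = 246,000+21,000 + 69,100+8,870 + 9,980+1,440 + 2,510 = 358,900 kg.
Stage 1: m₀ = 358,900 kg, m_f = 358,900 − 246,000 = 112,900 kg; Δv = 266×9.8×ln(3.179) = 2606.8×1.1565 ≈ 3015 m/s.
Stage 2: m₀ = 91,900 kg, m_f = 91,900 − 69,100 = 22,800 kg; Δv = 279×9.8×ln(4.031) = 2734.2×1.3939 ≈ 3811 m/s.
Stage 3: m₀ = 13,930 kg, m_f = 13,930 − 9,980 = 3,950 kg; Δv = 323×9.8×ln(3.527) = 3165.4×1.2603 ≈ 3989 m/s.
Total Δv = 3015 + 3811 + 3989 = 10815 m/s.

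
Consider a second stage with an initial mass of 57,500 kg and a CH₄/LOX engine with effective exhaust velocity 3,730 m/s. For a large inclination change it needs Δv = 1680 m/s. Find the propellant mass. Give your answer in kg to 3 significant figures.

propellant mass ≈ 20900 kg

m₀/m_f = exp(Δv / v_e) = exp(1680 / 3730.0) = exp(0.4504) = 1.5689.
m_f = 57,500 / 1.5689 = 36,649.9 kg, so propellant = m₀ − m_f = 57,500 − 36,649.9 = 20,850.1 kg.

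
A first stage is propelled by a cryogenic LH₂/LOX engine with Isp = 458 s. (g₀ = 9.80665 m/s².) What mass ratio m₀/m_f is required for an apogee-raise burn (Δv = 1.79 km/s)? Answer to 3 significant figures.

v_e = Isp · g₀ = 458 × 9.80665 = 4491.4 m/s.
m₀/m_f = exp(Δv / v_e) = exp(1790 / 4491.4) = exp(0.3985) = 1.4896.

mass ratio ≈ 1.49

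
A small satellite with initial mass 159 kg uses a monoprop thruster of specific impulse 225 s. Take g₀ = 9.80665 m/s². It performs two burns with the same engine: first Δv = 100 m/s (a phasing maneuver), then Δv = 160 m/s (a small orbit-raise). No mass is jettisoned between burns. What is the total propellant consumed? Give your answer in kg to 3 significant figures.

total propellant consumed ≈ 17.7 kg

v_e = Isp · g₀ = 225 × 9.80665 = 2206.5 m/s.
After the first burn: m = 159 × exp(−100/2206.5) = 159 × 0.95569 = 151.955 kg.
After the second burn: m = 151.955 × exp(−160/2206.5) = 151.955 × 0.93005 = 141.326 kg.
Total propellant = m₀ − m_final = 159 − 141.326 = 17.674 kg.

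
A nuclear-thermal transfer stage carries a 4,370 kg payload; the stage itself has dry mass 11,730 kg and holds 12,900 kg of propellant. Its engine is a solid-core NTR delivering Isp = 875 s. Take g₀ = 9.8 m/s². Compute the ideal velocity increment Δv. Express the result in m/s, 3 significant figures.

Δv ≈ 5050 m/s

v_e = Isp · g₀ = 875 × 9.8 = 8575.0 m/s.
m₀ = payload + dry + propellant = 4,370 + 11,730 + 12,900 = 29,000 kg.
m_f = payload + dry = 4,370 + 11,730 = 16,100 kg.
Using Δv = v_e ln(m₀/m_f): Δv = v_e · ln(m₀/m_f) = 8575.0 × ln(1.801) = 8575.0 × 0.5885 ≈ 5046.2 m/s.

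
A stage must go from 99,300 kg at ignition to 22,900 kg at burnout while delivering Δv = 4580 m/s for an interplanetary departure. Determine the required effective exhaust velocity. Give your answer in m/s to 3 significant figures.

v_e ≈ 3120 m/s

ln(m₀/m_f) = ln(99300/22900) = ln(4.336) = 1.4670.
From the ideal rocket equation, v_e = Δv / ln(m₀/m_f) = 4580 / 1.4670 = 3122.0 m/s.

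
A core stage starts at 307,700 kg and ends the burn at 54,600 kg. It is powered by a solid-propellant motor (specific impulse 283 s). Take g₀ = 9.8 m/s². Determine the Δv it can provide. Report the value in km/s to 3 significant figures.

Δv ≈ 4.80 km/s

v_e = Isp · g₀ = 283 × 9.8 = 2773.4 m/s.
Δv = v_e · ln(m₀/m_f) = 2773.4 × ln(5.636) = 2773.4 × 1.7291 ≈ 4795.5 m/s.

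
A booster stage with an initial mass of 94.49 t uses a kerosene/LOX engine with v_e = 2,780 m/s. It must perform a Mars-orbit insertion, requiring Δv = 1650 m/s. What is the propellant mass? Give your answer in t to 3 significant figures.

propellant mass ≈ 42.3 t

m₀/m_f = exp(Δv / v_e) = exp(1650 / 2780.0) = exp(0.5935) = 1.8104.
m_f = 94.49 / 1.8104 = 52.1929 t, so propellant = m₀ − m_f = 94.49 − 52.1929 = 42.2971 t.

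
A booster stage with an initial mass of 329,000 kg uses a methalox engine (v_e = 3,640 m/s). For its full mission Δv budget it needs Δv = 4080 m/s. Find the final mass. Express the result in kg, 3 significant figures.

m₀/m_f = exp(Δv / v_e) = exp(4080 / 3640.0) = exp(1.1209) = 3.0675.
m_f = m₀ / 3.0675 = 329,000 / 3.0675 = 107,253 kg.

final mass ≈ 107000 kg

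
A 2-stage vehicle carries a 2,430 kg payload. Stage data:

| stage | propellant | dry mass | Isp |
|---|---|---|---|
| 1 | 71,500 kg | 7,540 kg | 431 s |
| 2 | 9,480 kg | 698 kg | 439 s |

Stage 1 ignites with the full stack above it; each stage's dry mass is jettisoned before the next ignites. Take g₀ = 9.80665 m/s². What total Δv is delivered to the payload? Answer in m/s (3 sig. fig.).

Ignition mass of stage 1 = 71,500+7,540 + 9,480+698 + 2,430 = 91,648 kg.
Stage 1: m₀ = 91,648 kg, m_f = 91,648 − 71,500 = 20,148 kg; Δv = 431×9.80665×ln(4.549) = 4226.7×1.5149 ≈ 6403 m/s.
Stage 2: m₀ = 12,608 kg, m_f = 12,608 − 9,480 = 3,128 kg; Δv = 439×9.80665×ln(4.031) = 4305.1×1.3939 ≈ 6001 m/s.
Total Δv = 6403 + 6001 = 12404 m/s.

Δv ≈ 12400 m/s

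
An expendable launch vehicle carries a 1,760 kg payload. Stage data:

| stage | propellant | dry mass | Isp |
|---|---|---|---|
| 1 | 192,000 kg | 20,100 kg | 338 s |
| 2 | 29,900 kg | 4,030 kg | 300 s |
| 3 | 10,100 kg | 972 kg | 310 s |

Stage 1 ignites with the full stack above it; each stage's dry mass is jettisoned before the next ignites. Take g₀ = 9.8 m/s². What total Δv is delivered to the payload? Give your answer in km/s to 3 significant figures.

Δv ≈ 12.2 km/s

Ignition mass of stage 1 = 192,000+20,100 + 29,900+4,030 + 10,100+972 + 1,760 = 258,862 kg.
Stage 1: m₀ = 258,862 kg, m_f = 258,862 − 192,000 = 66,862 kg; Δv = 338×9.8×ln(3.872) = 3312.4×1.3537 ≈ 4484 m/s.
Stage 2: m₀ = 46,762 kg, m_f = 46,762 − 29,900 = 16,862 kg; Δv = 300×9.8×ln(2.773) = 2940.0×1.0200 ≈ 2999 m/s.
Stage 3: m₀ = 12,832 kg, m_f = 12,832 − 10,100 = 2,732 kg; Δv = 310×9.8×ln(4.697) = 3038.0×1.5469 ≈ 4700 m/s.
Total Δv = 4484 + 2999 + 4700 = 12183 m/s.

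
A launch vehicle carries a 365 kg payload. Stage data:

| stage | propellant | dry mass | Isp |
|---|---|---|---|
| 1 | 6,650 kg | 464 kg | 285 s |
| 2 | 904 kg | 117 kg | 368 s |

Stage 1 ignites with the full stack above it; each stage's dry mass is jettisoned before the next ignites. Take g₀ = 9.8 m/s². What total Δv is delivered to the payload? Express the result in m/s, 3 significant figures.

Ignition mass of stage 1 = 6,650+464 + 904+117 + 365 = 8,500 kg.
Stage 1: m₀ = 8,500 kg, m_f = 8,500 − 6,650 = 1,850 kg; Δv = 285×9.8×ln(4.595) = 2793.0×1.5249 ≈ 4259 m/s.
Stage 2: m₀ = 1,386 kg, m_f = 1,386 − 904 = 482 kg; Δv = 368×9.8×ln(2.876) = 3606.4×1.0562 ≈ 3809 m/s.
Total Δv = 4259 + 3809 = 8068 m/s.

Δv ≈ 8070 m/s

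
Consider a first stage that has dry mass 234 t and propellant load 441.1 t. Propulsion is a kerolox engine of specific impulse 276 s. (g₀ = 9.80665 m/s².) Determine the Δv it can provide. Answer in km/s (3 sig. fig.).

Δv ≈ 2.87 km/s

v_e = Isp · g₀ = 276 × 9.80665 = 2706.6 m/s.
m₀ = m_dry + m_prop = 234 + 441.1 = 675.1 t.
From the ideal rocket equation, Δv = v_e · ln(m₀/m_f) = 2706.6 × ln(2.885) = 2706.6 × 1.0595 ≈ 2867.8 m/s.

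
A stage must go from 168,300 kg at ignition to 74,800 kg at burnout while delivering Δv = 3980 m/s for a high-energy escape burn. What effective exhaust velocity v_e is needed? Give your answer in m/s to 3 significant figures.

v_e ≈ 4910 m/s

ln(m₀/m_f) = ln(168300/74800) = ln(2.25) = 0.8109.
Using Δv = v_e ln(m₀/m_f): v_e = Δv / ln(m₀/m_f) = 3980 / 0.8109 = 4907.9 m/s.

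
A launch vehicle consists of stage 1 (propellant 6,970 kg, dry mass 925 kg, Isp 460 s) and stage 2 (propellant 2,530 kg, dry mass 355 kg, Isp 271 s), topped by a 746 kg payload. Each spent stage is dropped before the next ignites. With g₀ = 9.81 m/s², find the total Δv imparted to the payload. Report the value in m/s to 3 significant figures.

Ignition mass of stage 1 = 6,970+925 + 2,530+355 + 746 = 11,526 kg.
Stage 1: m₀ = 11,526 kg, m_f = 11,526 − 6,970 = 4,556 kg; Δv = 460×9.81×ln(2.53) = 4512.6×0.9282 ≈ 4188 m/s.
Stage 2: m₀ = 3,631 kg, m_f = 3,631 − 2,530 = 1,101 kg; Δv = 271×9.81×ln(3.298) = 2658.5×1.1933 ≈ 3172 m/s.
Total Δv = 4188 + 3172 = 7360 m/s.

Δv ≈ 7360 m/s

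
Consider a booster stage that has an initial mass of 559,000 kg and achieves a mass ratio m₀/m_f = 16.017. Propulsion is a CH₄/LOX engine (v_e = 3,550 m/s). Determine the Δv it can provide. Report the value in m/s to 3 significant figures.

By the Tsiolkovsky rocket equation, Δv = v_e · ln(16.017) = 3550.0 × 2.7737 ≈ 9846.5 m/s.

Δv ≈ 9850 m/s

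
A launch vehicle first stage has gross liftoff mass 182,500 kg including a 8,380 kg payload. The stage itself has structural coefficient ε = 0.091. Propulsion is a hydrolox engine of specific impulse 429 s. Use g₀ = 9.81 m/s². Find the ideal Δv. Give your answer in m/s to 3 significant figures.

Δv ≈ 8500 m/s

Stage wet mass = m₀ − payload = 182,500 − 8,380 = 174,120 kg.
Stage dry mass = ε × stage wet mass = 0.091 × 174,120 = 15,844.9 kg.
Burnout mass m_f = stage dry + payload = 15,844.9 + 8,380 = 24,224.9 kg.
v_e = Isp · g₀ = 429 × 9.81 = 4208.5 m/s.
Δv = v_e · ln(182,500/24,224.9) = 4208.5 × ln(7.534) = 4208.5 × 2.0194 ≈ 8498 m/s.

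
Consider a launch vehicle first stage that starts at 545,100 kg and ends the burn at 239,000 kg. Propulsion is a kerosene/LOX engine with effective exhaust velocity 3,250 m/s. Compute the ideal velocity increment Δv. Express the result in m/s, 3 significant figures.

Δv = v_e · ln(m₀/m_f) = 3250.0 × ln(2.281) = 3250.0 × 0.8245 ≈ 2679.6 m/s.

Δv ≈ 2680 m/s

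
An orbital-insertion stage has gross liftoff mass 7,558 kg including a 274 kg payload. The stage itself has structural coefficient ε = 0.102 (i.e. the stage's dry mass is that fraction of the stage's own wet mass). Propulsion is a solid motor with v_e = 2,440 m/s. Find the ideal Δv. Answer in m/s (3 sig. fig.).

Stage wet mass = m₀ − payload = 7,558 − 274 = 7,284 kg.
Stage dry mass = ε × stage wet mass = 0.102 × 7,284 = 742.968 kg.
Burnout mass m_f = stage dry + payload = 742.968 + 274 = 1,016.968 kg.
From the ideal rocket equation, Δv = v_e · ln(7,558/1,016.968) = 2440.0 × ln(7.432) = 2440.0 × 2.0058 ≈ 4894 m/s.

Δv ≈ 4890 m/s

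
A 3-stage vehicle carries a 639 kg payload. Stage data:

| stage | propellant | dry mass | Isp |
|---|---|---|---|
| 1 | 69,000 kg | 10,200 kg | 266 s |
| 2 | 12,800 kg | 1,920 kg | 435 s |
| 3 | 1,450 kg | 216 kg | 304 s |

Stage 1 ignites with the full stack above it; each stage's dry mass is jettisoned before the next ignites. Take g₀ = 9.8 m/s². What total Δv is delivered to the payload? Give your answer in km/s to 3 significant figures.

Ignition mass of stage 1 = 69,000+10,200 + 12,800+1,920 + 1,450+216 + 639 = 96,225 kg.
Stage 1: m₀ = 96,225 kg, m_f = 96,225 − 69,000 = 27,225 kg; Δv = 266×9.8×ln(3.534) = 2606.8×1.2626 ≈ 3291 m/s.
Stage 2: m₀ = 17,025 kg, m_f = 17,025 − 12,800 = 4,225 kg; Δv = 435×9.8×ln(4.03) = 4263.0×1.3937 ≈ 5941 m/s.
Stage 3: m₀ = 2,305 kg, m_f = 2,305 − 1,450 = 855 kg; Δv = 304×9.8×ln(2.696) = 2979.2×0.9917 ≈ 2955 m/s.
Total Δv = 3291 + 5941 + 2955 = 12187 m/s.

Δv ≈ 12.2 km/s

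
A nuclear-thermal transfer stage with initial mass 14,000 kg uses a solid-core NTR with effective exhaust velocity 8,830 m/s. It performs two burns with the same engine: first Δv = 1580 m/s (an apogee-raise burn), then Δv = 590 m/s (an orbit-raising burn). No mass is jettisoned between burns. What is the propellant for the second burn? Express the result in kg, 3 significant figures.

propellant for the second burn ≈ 757 kg

After the first burn: m = 14000 × exp(−1580/8830.0) = 14000 × 0.83616 = 11,706.2 kg.
After the second burn: m = 11,706.2 × exp(−590/8830.0) = 11,706.2 × 0.93537 = 10,949.6 kg.
Second-burn propellant = 11,706.2 − 10,949.6 = 756.6 kg.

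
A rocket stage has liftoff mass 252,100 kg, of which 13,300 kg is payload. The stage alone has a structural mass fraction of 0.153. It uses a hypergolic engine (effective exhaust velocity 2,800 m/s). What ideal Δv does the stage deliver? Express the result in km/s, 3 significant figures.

Stage wet mass = m₀ − payload = 252,100 − 13,300 = 238,800 kg.
Stage dry mass = ε × stage wet mass = 0.153 × 238,800 = 36,536.4 kg.
Burnout mass m_f = stage dry + payload = 36,536.4 + 13,300 = 49,836.4 kg.
Rocket equation: Δv = v_e · ln(252,100/49,836.4) = 2800.0 × ln(5.059) = 2800.0 × 1.6211 ≈ 4539 m/s.

Δv ≈ 4.54 km/s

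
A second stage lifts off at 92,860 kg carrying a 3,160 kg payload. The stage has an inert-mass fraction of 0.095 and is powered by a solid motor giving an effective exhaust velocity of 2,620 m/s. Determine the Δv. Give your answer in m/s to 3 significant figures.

Δv ≈ 5430 m/s

Stage wet mass = m₀ − payload = 92,860 − 3,160 = 89,700 kg.
Stage dry mass = ε × stage wet mass = 0.095 × 89,700 = 8,521.5 kg.
Burnout mass m_f = stage dry + payload = 8,521.5 + 3,160 = 11,681.5 kg.
Δv = v_e · ln(92,860/11,681.5) = 2620.0 × ln(7.949) = 2620.0 × 2.0731 ≈ 5431 m/s.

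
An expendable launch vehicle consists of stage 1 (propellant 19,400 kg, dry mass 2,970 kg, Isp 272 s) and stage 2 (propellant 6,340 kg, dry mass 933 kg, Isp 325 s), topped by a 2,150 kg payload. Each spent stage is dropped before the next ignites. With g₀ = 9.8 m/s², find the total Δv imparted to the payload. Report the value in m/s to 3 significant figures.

Ignition mass of stage 1 = 19,400+2,970 + 6,340+933 + 2,150 = 31,793 kg.
Stage 1: m₀ = 31,793 kg, m_f = 31,793 − 19,400 = 12,393 kg; Δv = 272×9.8×ln(2.565) = 2665.6×0.9421 ≈ 2511 m/s.
Stage 2: m₀ = 9,423 kg, m_f = 9,423 − 6,340 = 3,083 kg; Δv = 325×9.8×ln(3.056) = 3185.0×1.1173 ≈ 3558 m/s.
Total Δv = 2511 + 3558 = 6069 m/s.

Δv ≈ 6070 m/s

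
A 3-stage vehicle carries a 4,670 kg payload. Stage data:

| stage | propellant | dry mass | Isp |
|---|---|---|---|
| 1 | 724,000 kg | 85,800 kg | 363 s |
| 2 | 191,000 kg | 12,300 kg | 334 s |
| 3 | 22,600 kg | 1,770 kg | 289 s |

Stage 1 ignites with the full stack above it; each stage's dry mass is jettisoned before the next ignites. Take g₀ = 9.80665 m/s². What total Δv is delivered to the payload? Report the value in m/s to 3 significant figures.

Δv ≈ 14100 m/s

Ignition mass of stage 1 = 724,000+85,800 + 191,000+12,300 + 22,600+1,770 + 4,670 = 1,042,140 kg.
Stage 1: m₀ = 1,042,140 kg, m_f = 1,042,140 − 724,000 = 318,140 kg; Δv = 363×9.80665×ln(3.276) = 3559.8×1.1865 ≈ 4224 m/s.
Stage 2: m₀ = 232,340 kg, m_f = 232,340 − 191,000 = 41,340 kg; Δv = 334×9.80665×ln(5.62) = 3275.4×1.7264 ≈ 5655 m/s.
Stage 3: m₀ = 29,040 kg, m_f = 29,040 − 22,600 = 6,440 kg; Δv = 289×9.80665×ln(4.509) = 2834.1×1.5061 ≈ 4269 m/s.
Total Δv = 4224 + 5655 + 4269 = 14148 m/s.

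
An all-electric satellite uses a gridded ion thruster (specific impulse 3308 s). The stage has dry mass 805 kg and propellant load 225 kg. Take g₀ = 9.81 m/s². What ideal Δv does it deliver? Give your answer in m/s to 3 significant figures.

Δv ≈ 8000 m/s

v_e = Isp · g₀ = 3308 × 9.81 = 32451.5 m/s.
m₀ = m_dry + m_prop = 805 + 225 = 1,030 kg.
Using Δv = v_e ln(m₀/m_f): Δv = v_e · ln(m₀/m_f) = 32451.5 × ln(1.28) = 32451.5 × 0.2465 ≈ 7998.4 m/s.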